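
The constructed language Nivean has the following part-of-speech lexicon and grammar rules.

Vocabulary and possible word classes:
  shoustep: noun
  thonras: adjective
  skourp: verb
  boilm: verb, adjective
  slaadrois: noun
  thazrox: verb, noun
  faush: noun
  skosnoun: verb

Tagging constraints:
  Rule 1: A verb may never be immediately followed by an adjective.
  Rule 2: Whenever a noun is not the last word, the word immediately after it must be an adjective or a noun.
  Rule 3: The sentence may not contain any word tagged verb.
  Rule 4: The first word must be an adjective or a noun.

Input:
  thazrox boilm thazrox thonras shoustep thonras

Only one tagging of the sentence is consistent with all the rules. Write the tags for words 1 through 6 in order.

noun adjective noun adjective noun adjective

Candidates per position — 1:thazrox {verb,noun}; 2:boilm {verb,adjective}; 3:thazrox {verb,noun}; 4:thonras {adjective}; 5:shoustep {noun}; 6:thonras {adjective}.
Position 1: tagging it verb would leave rule 3 unsatisfiable, so it must be noun.
Position 2: tagging it verb would leave rule 2 unsatisfiable, so it must be adjective.
Position 3: tagging it verb would leave rule 1 unsatisfiable, so it must be noun.
The only consistent sequence is: noun adjective noun adjective noun adjective.
Rule-by-rule: rule 1 holds; rule 2 holds; rule 3 holds; rule 4 holds.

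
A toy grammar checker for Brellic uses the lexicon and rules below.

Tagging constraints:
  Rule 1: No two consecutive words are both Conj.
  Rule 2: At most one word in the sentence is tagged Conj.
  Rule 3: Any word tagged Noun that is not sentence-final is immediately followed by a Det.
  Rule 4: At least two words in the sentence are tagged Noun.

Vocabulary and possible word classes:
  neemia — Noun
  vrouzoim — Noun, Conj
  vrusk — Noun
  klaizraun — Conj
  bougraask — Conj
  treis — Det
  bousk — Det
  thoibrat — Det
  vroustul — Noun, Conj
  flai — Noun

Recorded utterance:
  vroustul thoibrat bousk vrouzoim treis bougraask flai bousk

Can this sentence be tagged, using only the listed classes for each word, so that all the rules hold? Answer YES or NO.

Candidates per position — 1:vroustul {Noun,Conj}; 2:thoibrat {Det}; 3:bousk {Det}; 4:vrouzoim {Noun,Conj}; 5:treis {Det}; 6:bougraask {Conj}; 7:flai {Noun}; 8:bousk {Det}.
One satisfying assignment: Noun Det Det Noun Det Conj Noun Det.
Verifying each rule — rule 1 ✓; rule 2 ✓; rule 3 ✓; rule 4 ✓.

YES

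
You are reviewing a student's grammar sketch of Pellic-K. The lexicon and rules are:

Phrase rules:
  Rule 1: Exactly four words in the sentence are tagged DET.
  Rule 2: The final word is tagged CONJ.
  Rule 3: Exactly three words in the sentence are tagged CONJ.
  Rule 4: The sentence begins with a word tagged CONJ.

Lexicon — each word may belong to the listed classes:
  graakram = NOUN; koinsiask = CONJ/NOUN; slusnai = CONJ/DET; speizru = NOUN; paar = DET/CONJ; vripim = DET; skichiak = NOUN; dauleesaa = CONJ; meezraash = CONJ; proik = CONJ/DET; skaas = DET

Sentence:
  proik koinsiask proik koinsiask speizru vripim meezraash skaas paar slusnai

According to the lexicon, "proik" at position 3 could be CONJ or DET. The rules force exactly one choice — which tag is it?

Candidates per position — 1:proik {CONJ,DET}; 2:koinsiask {CONJ,NOUN}; 3:proik {CONJ,DET}; 4:koinsiask {CONJ,NOUN}; 5:speizru {NOUN}; 6:vripim {DET}; 7:meezraash {CONJ}; 8:skaas {DET}; 9:paar {DET,CONJ}; 10:slusnai {CONJ,DET}.
At position 1, choosing DET makes rule 4 impossible to satisfy; hence CONJ.
At position 10, choosing DET makes rule 2 impossible to satisfy; hence CONJ.
At position 2, choosing CONJ makes rule 3 impossible to satisfy; hence NOUN.
At position 3, choosing CONJ makes rule 1 impossible to satisfy; hence DET.
At position 4, choosing CONJ makes rule 3 impossible to satisfy; hence NOUN.
At position 9, choosing CONJ makes rule 1 impossible to satisfy; hence DET.
The only consistent sequence is: CONJ NOUN DET NOUN NOUN DET CONJ DET DET CONJ.
Checking: rule 1 ok; rule 2 ok; rule 3 ok; rule 4 ok.

DET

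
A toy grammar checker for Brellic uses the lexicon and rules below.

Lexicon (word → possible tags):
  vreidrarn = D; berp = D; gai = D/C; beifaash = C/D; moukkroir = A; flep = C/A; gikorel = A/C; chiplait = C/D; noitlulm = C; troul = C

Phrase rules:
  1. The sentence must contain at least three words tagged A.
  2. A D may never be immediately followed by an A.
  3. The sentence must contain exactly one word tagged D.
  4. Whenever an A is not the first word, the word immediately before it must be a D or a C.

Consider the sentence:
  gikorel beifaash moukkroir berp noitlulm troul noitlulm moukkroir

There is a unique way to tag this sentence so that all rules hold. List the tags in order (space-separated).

A C A D C C C A

Candidates per position — 1:gikorel {A,C}; 2:beifaash {C,D}; 3:moukkroir {A}; 4:berp {D}; 5:noitlulm {C}; 6:troul {C}; 7:noitlulm {C}; 8:moukkroir {A}.
Word 1 cannot be C — rule 1 would then fail for every completion. It is A.
Word 2 cannot be D — rule 2 would then fail for every completion. It is C.
The unique satisfying tagging is: A C A D C C C A.
Check: rule 1 satisfied; rule 2 satisfied; rule 3 satisfied; rule 4 satisfied.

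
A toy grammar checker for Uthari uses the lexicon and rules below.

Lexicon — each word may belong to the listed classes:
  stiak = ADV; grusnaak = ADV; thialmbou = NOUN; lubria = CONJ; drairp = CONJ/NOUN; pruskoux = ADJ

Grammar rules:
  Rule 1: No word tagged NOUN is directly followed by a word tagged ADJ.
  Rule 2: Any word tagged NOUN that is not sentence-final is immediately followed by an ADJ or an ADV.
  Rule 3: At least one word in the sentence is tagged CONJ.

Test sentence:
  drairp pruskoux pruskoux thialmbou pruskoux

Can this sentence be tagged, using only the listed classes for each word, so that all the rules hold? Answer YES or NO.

Candidates per position — 1:drairp {CONJ,NOUN}; 2:pruskoux {ADJ}; 3:pruskoux {ADJ}; 4:thialmbou {NOUN}; 5:pruskoux {ADJ}.
Rule 1 cannot be satisfied by any choice of tags from the lexicon.
So there is no consistent tagging.

NO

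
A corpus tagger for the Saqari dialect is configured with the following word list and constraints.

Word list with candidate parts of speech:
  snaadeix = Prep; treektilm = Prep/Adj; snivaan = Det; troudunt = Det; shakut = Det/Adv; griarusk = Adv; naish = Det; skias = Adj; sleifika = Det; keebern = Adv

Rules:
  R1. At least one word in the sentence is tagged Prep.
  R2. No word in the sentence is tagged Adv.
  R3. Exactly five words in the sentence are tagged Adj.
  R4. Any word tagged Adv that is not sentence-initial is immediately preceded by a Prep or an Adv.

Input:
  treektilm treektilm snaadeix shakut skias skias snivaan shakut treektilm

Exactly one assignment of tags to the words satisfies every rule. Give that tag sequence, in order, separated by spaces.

Adj Adj Prep Det Adj Adj Det Det Adj

Candidates per position — 1:treektilm {Prep,Adj}; 2:treektilm {Prep,Adj}; 3:snaadeix {Prep}; 4:shakut {Det,Adv}; 5:skias {Adj}; 6:skias {Adj}; 7:snivaan {Det}; 8:shakut {Det,Adv}; 9:treektilm {Prep,Adj}.
At position 1, choosing Prep makes rule 3 impossible to satisfy; hence Adj.
At position 2, choosing Prep makes rule 3 impossible to satisfy; hence Adj.
At position 4, choosing Adv makes rule 2 impossible to satisfy; hence Det.
At position 8, choosing Adv makes rule 2 impossible to satisfy; hence Det.
At position 9, choosing Prep makes rule 3 impossible to satisfy; hence Adj.
The unique satisfying tagging is: Adj Adj Prep Det Adj Adj Det Det Adj.
Checking: rule 1 holds; rule 2 holds; rule 3 holds; rule 4 holds.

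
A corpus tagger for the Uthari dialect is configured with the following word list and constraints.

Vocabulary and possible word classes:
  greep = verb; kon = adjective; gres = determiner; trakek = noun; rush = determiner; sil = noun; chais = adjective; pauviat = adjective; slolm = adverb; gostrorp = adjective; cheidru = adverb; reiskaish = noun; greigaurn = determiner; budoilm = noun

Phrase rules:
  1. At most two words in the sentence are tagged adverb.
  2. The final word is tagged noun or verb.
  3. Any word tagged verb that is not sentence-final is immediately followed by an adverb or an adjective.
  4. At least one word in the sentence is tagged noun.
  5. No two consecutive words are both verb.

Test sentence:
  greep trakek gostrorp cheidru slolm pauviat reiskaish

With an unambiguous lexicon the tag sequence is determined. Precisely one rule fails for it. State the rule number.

Fixed tagging: verb noun adjective adverb adverb adjective noun.
Rule check: R1 pass, R2 pass, R3 fail, R4 pass, R5 pass.
Only rule 3 fails.

3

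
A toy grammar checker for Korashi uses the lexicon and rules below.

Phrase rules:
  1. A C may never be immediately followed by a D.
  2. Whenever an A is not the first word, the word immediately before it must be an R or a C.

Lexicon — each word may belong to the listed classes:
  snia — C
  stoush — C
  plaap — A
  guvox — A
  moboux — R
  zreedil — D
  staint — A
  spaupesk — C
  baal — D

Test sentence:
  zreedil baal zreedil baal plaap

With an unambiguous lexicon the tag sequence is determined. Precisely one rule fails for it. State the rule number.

2

Fixed tagging: D D D D A.
Applying the rules: R1 holds, R2 violated.
Only rule 2 fails.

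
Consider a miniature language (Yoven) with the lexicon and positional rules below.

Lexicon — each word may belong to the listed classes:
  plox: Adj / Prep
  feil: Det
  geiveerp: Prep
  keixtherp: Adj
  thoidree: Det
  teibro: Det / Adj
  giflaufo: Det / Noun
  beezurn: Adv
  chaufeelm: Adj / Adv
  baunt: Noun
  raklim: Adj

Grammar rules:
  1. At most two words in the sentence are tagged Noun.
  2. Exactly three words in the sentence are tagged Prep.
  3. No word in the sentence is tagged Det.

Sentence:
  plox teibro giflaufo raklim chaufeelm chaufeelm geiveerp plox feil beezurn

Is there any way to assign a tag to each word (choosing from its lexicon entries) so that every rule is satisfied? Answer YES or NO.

Candidates per position — 1:plox {Adj,Prep}; 2:teibro {Det,Adj}; 3:giflaufo {Det,Noun}; 4:raklim {Adj}; 5:chaufeelm {Adj,Adv}; 6:chaufeelm {Adj,Adv}; 7:geiveerp {Prep}; 8:plox {Adj,Prep}; 9:feil {Det}; 10:beezurn {Adv}.
Rule 3 cannot be satisfied by any choice of tags from the lexicon.
So there is no consistent tagging.

NO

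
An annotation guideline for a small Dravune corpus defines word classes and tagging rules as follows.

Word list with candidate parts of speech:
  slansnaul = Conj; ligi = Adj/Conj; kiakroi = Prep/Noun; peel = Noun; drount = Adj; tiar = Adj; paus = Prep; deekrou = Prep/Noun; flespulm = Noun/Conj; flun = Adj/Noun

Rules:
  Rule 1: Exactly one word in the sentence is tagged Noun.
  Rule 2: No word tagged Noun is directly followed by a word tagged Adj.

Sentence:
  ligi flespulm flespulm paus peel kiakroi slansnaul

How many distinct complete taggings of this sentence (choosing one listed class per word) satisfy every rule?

2

Candidates per position — 1:ligi {Adj,Conj}; 2:flespulm {Noun,Conj}; 3:flespulm {Noun,Conj}; 4:paus {Prep}; 5:peel {Noun}; 6:kiakroi {Prep,Noun}; 7:slansnaul {Conj}.
There are 16 candidate sequences in total.
The sequences that satisfy every rule: Adj Conj Conj Prep Noun Prep Conj; Conj Conj Conj Prep Noun Prep Conj.
Count = 2.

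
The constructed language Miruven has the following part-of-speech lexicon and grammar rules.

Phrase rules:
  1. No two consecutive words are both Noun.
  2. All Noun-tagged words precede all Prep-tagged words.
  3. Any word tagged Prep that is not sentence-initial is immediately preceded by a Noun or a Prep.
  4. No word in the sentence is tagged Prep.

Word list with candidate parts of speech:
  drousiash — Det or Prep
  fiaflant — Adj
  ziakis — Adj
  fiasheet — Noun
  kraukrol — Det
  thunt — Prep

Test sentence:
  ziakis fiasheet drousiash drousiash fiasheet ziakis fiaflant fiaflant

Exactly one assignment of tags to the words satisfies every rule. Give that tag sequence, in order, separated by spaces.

Adj Noun Det Det Noun Adj Adj Adj

Candidates per position — 1:ziakis {Adj}; 2:fiasheet {Noun}; 3:drousiash {Det,Prep}; 4:drousiash {Det,Prep}; 5:fiasheet {Noun}; 6:ziakis {Adj}; 7:fiaflant {Adj}; 8:fiaflant {Adj}.
At position 3, choosing Prep makes rule 2 impossible to satisfy; hence Det.
At position 4, choosing Prep makes rule 2 impossible to satisfy; hence Det.
That leaves exactly one tagging: Adj Noun Det Det Noun Adj Adj Adj.
Rule-by-rule: rule 1 ok; rule 2 ok; rule 3 ok; rule 4 ok.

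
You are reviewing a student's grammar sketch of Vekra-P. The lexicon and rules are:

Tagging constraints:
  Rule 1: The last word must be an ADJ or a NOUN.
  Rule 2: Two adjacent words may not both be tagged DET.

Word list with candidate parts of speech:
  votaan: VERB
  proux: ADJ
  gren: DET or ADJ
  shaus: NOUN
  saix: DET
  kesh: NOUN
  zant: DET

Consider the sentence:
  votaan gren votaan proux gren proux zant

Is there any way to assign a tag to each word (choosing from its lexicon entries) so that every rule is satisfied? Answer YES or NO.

Candidates per position — 1:votaan {VERB}; 2:gren {DET,ADJ}; 3:votaan {VERB}; 4:proux {ADJ}; 5:gren {DET,ADJ}; 6:proux {ADJ}; 7:zant {DET}.
Rule 1 cannot be satisfied by any choice of tags from the lexicon.
So there is no consistent tagging.

NO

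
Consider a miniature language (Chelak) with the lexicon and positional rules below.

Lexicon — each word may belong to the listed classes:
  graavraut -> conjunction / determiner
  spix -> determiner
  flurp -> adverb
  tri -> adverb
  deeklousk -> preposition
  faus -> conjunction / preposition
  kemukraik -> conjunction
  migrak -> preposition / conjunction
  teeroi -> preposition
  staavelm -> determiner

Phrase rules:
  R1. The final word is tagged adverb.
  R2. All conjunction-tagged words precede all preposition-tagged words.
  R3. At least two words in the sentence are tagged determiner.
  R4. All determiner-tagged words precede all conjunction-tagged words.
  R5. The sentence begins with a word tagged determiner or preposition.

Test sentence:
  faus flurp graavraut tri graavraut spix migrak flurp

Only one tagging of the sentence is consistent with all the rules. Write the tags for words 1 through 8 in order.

preposition adverb determiner adverb determiner determiner preposition adverb

Candidates per position — 1:faus {conjunction,preposition}; 2:flurp {adverb}; 3:graavraut {conjunction,determiner}; 4:tri {adverb}; 5:graavraut {conjunction,determiner}; 6:spix {determiner}; 7:migrak {preposition,conjunction}; 8:flurp {adverb}.
Position 1: tagging it conjunction would leave rule 4 unsatisfiable, so it must be preposition.
Position 3: tagging it conjunction would leave rule 2 unsatisfiable, so it must be determiner.
Position 5: tagging it conjunction would leave rule 2 unsatisfiable, so it must be determiner.
Position 7: tagging it conjunction would leave rule 2 unsatisfiable, so it must be preposition.
The only consistent sequence is: preposition adverb determiner adverb determiner determiner preposition adverb.
Check: rule 1 ok; rule 2 ok; rule 3 ok; rule 4 ok; rule 5 ok.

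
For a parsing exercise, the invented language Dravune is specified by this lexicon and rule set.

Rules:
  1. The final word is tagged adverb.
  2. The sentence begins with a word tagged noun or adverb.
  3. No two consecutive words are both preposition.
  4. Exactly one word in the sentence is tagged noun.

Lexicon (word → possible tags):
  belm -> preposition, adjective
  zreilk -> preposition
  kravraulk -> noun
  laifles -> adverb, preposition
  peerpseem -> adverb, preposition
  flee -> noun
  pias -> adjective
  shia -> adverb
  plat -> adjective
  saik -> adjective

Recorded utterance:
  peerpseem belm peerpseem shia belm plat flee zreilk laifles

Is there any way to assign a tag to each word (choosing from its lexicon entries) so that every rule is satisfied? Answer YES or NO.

Candidates per position — 1:peerpseem {adverb,preposition}; 2:belm {preposition,adjective}; 3:peerpseem {adverb,preposition}; 4:shia {adverb}; 5:belm {preposition,adjective}; 6:plat {adjective}; 7:flee {noun}; 8:zreilk {preposition}; 9:laifles {adverb,preposition}.
One satisfying assignment: adverb preposition adverb adverb preposition adjective noun preposition adverb.
Check: rule 1 holds; rule 2 holds; rule 3 holds; rule 4 holds.

YES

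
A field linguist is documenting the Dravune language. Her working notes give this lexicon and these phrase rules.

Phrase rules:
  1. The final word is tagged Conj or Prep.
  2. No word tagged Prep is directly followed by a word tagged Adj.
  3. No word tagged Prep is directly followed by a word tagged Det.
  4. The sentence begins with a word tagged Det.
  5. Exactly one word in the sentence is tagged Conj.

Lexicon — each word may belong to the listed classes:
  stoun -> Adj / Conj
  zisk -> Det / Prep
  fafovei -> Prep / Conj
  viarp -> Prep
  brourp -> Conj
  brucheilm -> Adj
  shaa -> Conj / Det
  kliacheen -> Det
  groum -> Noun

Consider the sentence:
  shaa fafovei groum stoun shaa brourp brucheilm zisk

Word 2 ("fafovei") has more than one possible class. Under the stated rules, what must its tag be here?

Prep

Candidates per position — 1:shaa {Conj,Det}; 2:fafovei {Prep,Conj}; 3:groum {Noun}; 4:stoun {Adj,Conj}; 5:shaa {Conj,Det}; 6:brourp {Conj}; 7:brucheilm {Adj}; 8:zisk {Det,Prep}.
Position 1: tagging it Conj would leave rule 4 unsatisfiable, so it must be Det.
Position 2: tagging it Conj would leave rule 5 unsatisfiable, so it must be Prep.
Position 4: tagging it Conj would leave rule 5 unsatisfiable, so it must be Adj.
Position 5: tagging it Conj would leave rule 5 unsatisfiable, so it must be Det.
Position 8: tagging it Det would leave rule 1 unsatisfiable, so it must be Prep.
That leaves exactly one tagging: Det Prep Noun Adj Det Conj Adj Prep.
Verifying each rule — rule 1 ok; rule 2 ok; rule 3 ok; rule 4 ok; rule 5 ok.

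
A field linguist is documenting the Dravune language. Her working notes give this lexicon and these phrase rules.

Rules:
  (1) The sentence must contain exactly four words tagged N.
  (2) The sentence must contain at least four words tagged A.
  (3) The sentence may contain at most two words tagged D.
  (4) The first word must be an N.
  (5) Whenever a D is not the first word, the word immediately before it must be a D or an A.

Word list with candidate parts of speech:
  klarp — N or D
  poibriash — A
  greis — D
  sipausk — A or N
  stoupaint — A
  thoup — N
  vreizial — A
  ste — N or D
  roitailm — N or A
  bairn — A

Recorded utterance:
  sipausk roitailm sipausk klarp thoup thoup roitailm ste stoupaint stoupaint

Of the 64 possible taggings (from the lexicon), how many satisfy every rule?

Candidates per position — 1:sipausk {A,N}; 2:roitailm {N,A}; 3:sipausk {A,N}; 4:klarp {N,D}; 5:thoup {N}; 6:thoup {N}; 7:roitailm {N,A}; 8:ste {N,D}; 9:stoupaint {A}; 10:stoupaint {A}.
There are 64 candidate sequences in total.
The sequences that satisfy every rule: N N A D N N A D A A; N A A N N N A D A A; N A A D N N A N A A.
Count = 3.

3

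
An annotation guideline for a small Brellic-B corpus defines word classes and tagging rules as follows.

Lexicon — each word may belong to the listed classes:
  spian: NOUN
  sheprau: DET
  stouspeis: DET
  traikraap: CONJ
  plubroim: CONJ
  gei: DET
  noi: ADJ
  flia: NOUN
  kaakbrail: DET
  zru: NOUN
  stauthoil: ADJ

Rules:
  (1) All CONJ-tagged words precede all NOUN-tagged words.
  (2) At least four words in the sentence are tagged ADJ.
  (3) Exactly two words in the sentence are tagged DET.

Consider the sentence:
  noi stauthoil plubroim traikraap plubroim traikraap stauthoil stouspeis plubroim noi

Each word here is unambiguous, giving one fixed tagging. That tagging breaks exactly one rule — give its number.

Fixed tagging: ADJ ADJ CONJ CONJ CONJ CONJ ADJ DET CONJ ADJ.
Checking each rule: R1 ok, R2 ok, R3 fails.
Only rule 3 fails.

3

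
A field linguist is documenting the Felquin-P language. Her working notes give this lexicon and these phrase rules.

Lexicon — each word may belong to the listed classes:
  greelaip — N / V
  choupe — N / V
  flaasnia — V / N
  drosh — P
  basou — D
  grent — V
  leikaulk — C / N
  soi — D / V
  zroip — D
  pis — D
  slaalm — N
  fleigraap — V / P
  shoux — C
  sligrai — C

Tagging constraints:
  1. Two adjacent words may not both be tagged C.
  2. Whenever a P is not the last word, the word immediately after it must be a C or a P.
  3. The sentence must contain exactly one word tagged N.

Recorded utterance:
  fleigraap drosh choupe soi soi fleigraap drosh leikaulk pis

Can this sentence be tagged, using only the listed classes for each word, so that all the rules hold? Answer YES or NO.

Candidates per position — 1:fleigraap {V,P}; 2:drosh {P}; 3:choupe {N,V}; 4:soi {D,V}; 5:soi {D,V}; 6:fleigraap {V,P}; 7:drosh {P}; 8:leikaulk {C,N}; 9:pis {D}.
Rule 2 cannot be satisfied by any choice of tags from the lexicon.
So there is no consistent tagging.

NO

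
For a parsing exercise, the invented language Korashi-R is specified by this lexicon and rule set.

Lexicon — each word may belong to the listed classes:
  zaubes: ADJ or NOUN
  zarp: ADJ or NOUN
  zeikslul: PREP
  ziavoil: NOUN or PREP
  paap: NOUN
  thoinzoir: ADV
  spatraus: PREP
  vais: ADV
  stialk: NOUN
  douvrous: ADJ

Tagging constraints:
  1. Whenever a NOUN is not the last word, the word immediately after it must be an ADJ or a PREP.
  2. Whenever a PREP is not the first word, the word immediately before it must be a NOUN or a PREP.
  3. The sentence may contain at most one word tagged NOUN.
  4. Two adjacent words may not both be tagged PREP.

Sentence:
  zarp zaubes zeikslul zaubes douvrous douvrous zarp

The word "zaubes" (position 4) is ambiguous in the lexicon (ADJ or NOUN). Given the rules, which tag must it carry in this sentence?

ADJ

Candidates per position — 1:zarp {ADJ,NOUN}; 2:zaubes {ADJ,NOUN}; 3:zeikslul {PREP}; 4:zaubes {ADJ,NOUN}; 5:douvrous {ADJ}; 6:douvrous {ADJ}; 7:zarp {ADJ,NOUN}.
Position 2: tagging it ADJ would leave rule 2 unsatisfiable, so it must be NOUN.
Position 4: tagging it NOUN would leave rule 3 unsatisfiable, so it must be ADJ.
Position 7: tagging it NOUN would leave rule 3 unsatisfiable, so it must be ADJ.
Position 1: tagging it NOUN would leave rule 1 unsatisfiable, so it must be ADJ.
So the tagging must be: ADJ NOUN PREP ADJ ADJ ADJ ADJ.
Rule-by-rule: rule 1 ✓; rule 2 ✓; rule 3 ✓; rule 4 ✓.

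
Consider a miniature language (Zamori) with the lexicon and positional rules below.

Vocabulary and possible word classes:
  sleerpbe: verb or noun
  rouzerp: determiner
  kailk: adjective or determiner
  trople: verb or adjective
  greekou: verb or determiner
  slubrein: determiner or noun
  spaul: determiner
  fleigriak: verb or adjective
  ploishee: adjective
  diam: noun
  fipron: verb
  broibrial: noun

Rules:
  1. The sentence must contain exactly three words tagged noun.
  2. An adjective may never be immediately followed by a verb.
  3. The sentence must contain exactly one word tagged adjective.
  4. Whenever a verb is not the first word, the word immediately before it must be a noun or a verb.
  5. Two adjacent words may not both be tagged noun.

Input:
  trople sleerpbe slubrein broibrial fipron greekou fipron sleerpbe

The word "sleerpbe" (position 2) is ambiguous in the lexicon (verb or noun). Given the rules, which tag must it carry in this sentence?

Candidates per position — 1:trople {verb,adjective}; 2:sleerpbe {verb,noun}; 3:slubrein {determiner,noun}; 4:broibrial {noun}; 5:fipron {verb}; 6:greekou {verb,determiner}; 7:fipron {verb}; 8:sleerpbe {verb,noun}.
Word 1 cannot be verb — rule 3 would then fail for every completion. It is adjective.
Word 2 cannot be verb — rule 2 would then fail for every completion. It is noun.
Word 3 cannot be noun — rule 5 would then fail for every completion. It is determiner.
Word 6 cannot be determiner — rule 4 would then fail for every completion. It is verb.
Word 8 cannot be verb — rule 1 would then fail for every completion. It is noun.
So the tagging must be: adjective noun determiner noun verb verb verb noun.
Checking: rule 1 ok; rule 2 ok; rule 3 ok; rule 4 ok; rule 5 ok.

noun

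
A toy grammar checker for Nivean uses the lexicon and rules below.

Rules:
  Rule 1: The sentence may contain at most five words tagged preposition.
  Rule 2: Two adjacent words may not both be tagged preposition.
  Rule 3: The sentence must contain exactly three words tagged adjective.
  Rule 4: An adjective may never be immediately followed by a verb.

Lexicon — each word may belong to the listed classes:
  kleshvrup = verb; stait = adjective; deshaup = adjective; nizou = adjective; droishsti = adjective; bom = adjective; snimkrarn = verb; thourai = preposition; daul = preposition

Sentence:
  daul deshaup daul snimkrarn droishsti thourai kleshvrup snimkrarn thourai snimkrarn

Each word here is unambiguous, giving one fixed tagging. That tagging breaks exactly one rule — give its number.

Fixed tagging: preposition adjective preposition verb adjective preposition verb verb preposition verb.
Rule check: R1 ok, R2 ok, R3 fails, R4 ok.
Only rule 3 fails.

3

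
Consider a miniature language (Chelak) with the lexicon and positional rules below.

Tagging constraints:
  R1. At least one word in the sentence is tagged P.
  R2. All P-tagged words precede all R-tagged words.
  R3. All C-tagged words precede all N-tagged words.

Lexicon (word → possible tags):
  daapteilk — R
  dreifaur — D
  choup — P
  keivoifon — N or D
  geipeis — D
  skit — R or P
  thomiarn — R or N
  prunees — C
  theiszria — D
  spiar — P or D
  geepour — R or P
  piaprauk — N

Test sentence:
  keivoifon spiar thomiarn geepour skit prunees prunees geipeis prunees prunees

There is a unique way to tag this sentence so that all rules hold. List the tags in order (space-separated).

Candidates per position — 1:keivoifon {N,D}; 2:spiar {P,D}; 3:thomiarn {R,N}; 4:geepour {R,P}; 5:skit {R,P}; 6:prunees {C}; 7:prunees {C}; 8:geipeis {D}; 9:prunees {C}; 10:prunees {C}.
Position 1: tagging it N would leave rule 3 unsatisfiable, so it must be D.
Position 3: tagging it N would leave rule 3 unsatisfiable, so it must be R.
Position 4: tagging it P would leave rule 2 unsatisfiable, so it must be R.
Position 5: tagging it P would leave rule 2 unsatisfiable, so it must be R.
Position 2: tagging it D would leave rule 1 unsatisfiable, so it must be P.
So the tagging must be: D P R R R C C D C C.
Check: rule 1 ✓; rule 2 ✓; rule 3 ✓.

D P R R R C C D C C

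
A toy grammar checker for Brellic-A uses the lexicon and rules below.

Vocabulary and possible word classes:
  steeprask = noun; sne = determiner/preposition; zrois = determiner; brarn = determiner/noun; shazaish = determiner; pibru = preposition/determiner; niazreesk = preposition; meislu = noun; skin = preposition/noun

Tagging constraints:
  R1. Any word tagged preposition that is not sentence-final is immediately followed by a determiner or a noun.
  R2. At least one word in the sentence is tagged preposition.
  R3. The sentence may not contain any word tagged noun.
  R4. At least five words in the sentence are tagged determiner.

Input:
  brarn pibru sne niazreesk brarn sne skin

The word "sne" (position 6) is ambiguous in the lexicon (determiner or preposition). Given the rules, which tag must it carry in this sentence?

determiner

Candidates per position — 1:brarn {determiner,noun}; 2:pibru {preposition,determiner}; 3:sne {determiner,preposition}; 4:niazreesk {preposition}; 5:brarn {determiner,noun}; 6:sne {determiner,preposition}; 7:skin {preposition,noun}.
If word 1 were noun, no tagging could satisfy rule 3; so word 1 is determiner.
If word 2 were preposition, no tagging could satisfy rule 4; so word 2 is determiner.
If word 3 were preposition, no tagging could satisfy rule 1; so word 3 is determiner.
If word 5 were noun, no tagging could satisfy rule 3; so word 5 is determiner.
If word 6 were preposition, no tagging could satisfy rule 4; so word 6 is determiner.
If word 7 were noun, no tagging could satisfy rule 3; so word 7 is preposition.
So the tagging must be: determiner determiner determiner preposition determiner determiner preposition.
Checking: rule 1 ok; rule 2 ok; rule 3 ok; rule 4 ok.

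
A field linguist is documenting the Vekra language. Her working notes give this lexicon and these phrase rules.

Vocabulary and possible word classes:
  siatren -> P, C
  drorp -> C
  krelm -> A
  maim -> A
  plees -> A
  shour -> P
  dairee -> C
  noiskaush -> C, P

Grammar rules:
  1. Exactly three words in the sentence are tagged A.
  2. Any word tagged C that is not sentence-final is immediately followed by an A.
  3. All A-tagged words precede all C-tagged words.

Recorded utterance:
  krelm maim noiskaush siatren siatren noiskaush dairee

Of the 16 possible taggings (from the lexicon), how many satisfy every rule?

Candidates per position — 1:krelm {A}; 2:maim {A}; 3:noiskaush {C,P}; 4:siatren {P,C}; 5:siatren {P,C}; 6:noiskaush {C,P}; 7:dairee {C}.
There are 16 candidate sequences in total.
Rule 1 cannot be satisfied by any choice of tags from the lexicon.
So there is no consistent tagging.
Count = 0.

0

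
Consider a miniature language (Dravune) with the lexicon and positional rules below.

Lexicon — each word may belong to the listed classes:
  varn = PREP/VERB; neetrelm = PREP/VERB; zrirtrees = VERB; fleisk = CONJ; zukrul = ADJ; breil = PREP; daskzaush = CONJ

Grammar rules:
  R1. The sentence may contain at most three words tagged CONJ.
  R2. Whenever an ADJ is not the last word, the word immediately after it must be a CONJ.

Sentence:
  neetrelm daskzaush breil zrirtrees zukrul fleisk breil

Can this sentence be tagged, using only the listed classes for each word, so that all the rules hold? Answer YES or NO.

YES

Candidates per position — 1:neetrelm {PREP,VERB}; 2:daskzaush {CONJ}; 3:breil {PREP}; 4:zrirtrees {VERB}; 5:zukrul {ADJ}; 6:fleisk {CONJ}; 7:breil {PREP}.
One satisfying assignment: VERB CONJ PREP VERB ADJ CONJ PREP.
Check: rule 1 ok; rule 2 ok.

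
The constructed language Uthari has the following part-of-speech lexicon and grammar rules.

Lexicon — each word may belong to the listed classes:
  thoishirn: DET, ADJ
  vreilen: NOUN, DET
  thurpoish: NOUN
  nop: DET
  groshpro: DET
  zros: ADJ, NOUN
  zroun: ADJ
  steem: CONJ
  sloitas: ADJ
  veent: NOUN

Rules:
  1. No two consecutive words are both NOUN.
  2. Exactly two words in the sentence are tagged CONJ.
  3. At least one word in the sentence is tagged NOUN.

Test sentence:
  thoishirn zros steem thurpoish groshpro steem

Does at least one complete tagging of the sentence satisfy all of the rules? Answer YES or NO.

YES

Candidates per position — 1:thoishirn {DET,ADJ}; 2:zros {ADJ,NOUN}; 3:steem {CONJ}; 4:thurpoish {NOUN}; 5:groshpro {DET}; 6:steem {CONJ}.
One satisfying assignment: DET NOUN CONJ NOUN DET CONJ.
Checking: rule 1 ✓; rule 2 ✓; rule 3 ✓.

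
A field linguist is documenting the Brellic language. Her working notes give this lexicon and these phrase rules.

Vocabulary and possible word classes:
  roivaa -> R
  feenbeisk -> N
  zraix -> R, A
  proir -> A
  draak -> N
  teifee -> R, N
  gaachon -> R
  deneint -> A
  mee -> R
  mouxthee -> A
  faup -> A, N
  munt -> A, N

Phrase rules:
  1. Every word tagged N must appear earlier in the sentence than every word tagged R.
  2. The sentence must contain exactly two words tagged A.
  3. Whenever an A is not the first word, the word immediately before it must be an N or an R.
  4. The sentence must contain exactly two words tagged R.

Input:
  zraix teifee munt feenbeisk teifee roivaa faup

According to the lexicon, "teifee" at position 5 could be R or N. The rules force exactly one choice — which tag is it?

R

Candidates per position — 1:zraix {R,A}; 2:teifee {R,N}; 3:munt {A,N}; 4:feenbeisk {N}; 5:teifee {R,N}; 6:roivaa {R}; 7:faup {A,N}.
Position 1: tagging it R would leave rule 1 unsatisfiable, so it must be A.
Position 2: tagging it R would leave rule 1 unsatisfiable, so it must be N.
Position 5: tagging it N would leave rule 4 unsatisfiable, so it must be R.
Position 7: tagging it N would leave rule 1 unsatisfiable, so it must be A.
Position 3: tagging it A would leave rule 2 unsatisfiable, so it must be N.
So the tagging must be: A N N N R R A.
Checking: rule 1 satisfied; rule 2 satisfied; rule 3 satisfied; rule 4 satisfied.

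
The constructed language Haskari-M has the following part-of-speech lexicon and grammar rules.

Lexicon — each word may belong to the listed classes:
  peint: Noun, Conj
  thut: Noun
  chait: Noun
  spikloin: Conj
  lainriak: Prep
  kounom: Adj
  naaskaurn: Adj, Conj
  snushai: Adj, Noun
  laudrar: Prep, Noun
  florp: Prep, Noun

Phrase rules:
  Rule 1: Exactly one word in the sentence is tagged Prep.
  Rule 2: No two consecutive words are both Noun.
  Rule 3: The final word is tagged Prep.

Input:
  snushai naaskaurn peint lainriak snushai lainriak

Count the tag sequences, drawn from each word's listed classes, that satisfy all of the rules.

0

Candidates per position — 1:snushai {Adj,Noun}; 2:naaskaurn {Adj,Conj}; 3:peint {Noun,Conj}; 4:lainriak {Prep}; 5:snushai {Adj,Noun}; 6:lainriak {Prep}.
There are 16 candidate sequences in total.
Rule 1 cannot be satisfied by any choice of tags from the lexicon.
So there is no consistent tagging.
Count = 0.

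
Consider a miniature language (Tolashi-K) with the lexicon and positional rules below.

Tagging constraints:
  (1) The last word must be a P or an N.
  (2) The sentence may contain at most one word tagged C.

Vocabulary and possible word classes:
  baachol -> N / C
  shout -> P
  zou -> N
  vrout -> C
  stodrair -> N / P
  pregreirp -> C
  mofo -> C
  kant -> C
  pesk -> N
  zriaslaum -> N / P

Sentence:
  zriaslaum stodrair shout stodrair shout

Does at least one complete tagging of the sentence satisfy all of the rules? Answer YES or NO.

Candidates per position — 1:zriaslaum {N,P}; 2:stodrair {N,P}; 3:shout {P}; 4:stodrair {N,P}; 5:shout {P}.
One satisfying assignment: N N P P P.
Verifying each rule — rule 1 satisfied; rule 2 satisfied.

YES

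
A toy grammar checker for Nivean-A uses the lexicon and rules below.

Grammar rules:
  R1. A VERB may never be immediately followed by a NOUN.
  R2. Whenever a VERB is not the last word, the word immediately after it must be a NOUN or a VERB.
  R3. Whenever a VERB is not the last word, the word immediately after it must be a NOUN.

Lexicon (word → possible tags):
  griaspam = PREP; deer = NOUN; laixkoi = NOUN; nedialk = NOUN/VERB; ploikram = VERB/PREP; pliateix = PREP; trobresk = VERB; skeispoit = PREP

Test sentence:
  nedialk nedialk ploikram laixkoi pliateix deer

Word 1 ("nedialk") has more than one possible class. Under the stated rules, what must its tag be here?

NOUN

Candidates per position — 1:nedialk {NOUN,VERB}; 2:nedialk {NOUN,VERB}; 3:ploikram {VERB,PREP}; 4:laixkoi {NOUN}; 5:pliateix {PREP}; 6:deer {NOUN}.
At position 2, choosing VERB makes rule 3 impossible to satisfy; hence NOUN.
At position 3, choosing VERB makes rule 1 impossible to satisfy; hence PREP.
At position 1, choosing VERB makes rule 1 impossible to satisfy; hence NOUN.
The unique satisfying tagging is: NOUN NOUN PREP NOUN PREP NOUN.
Rule-by-rule: rule 1 ok; rule 2 ok; rule 3 ok.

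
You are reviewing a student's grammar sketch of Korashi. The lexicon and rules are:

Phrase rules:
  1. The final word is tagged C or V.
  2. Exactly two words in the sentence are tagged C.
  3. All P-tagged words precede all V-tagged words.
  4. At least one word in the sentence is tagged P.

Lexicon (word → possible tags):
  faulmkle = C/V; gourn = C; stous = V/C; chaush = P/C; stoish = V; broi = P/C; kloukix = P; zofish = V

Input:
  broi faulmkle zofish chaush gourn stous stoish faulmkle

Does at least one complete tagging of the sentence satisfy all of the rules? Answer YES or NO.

Candidates per position — 1:broi {P,C}; 2:faulmkle {C,V}; 3:zofish {V}; 4:chaush {P,C}; 5:gourn {C}; 6:stous {V,C}; 7:stoish {V}; 8:faulmkle {C,V}.
One satisfying assignment: P V V C C V V V.
Rule-by-rule: rule 1 satisfied; rule 2 satisfied; rule 3 satisfied; rule 4 satisfied.

YES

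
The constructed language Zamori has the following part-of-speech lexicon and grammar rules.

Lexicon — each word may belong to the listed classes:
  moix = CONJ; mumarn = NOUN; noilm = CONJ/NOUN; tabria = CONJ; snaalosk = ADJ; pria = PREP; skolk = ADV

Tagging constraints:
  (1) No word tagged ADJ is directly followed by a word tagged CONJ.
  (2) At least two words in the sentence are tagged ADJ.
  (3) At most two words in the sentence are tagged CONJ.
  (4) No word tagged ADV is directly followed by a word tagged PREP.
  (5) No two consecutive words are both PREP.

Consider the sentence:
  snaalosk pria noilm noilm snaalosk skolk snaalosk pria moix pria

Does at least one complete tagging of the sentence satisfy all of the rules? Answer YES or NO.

YES

Candidates per position — 1:snaalosk {ADJ}; 2:pria {PREP}; 3:noilm {CONJ,NOUN}; 4:noilm {CONJ,NOUN}; 5:snaalosk {ADJ}; 6:skolk {ADV}; 7:snaalosk {ADJ}; 8:pria {PREP}; 9:moix {CONJ}; 10:pria {PREP}.
One satisfying assignment: ADJ PREP NOUN CONJ ADJ ADV ADJ PREP CONJ PREP.
Checking: rule 1 ✓; rule 2 ✓; rule 3 ✓; rule 4 ✓; rule 5 ✓.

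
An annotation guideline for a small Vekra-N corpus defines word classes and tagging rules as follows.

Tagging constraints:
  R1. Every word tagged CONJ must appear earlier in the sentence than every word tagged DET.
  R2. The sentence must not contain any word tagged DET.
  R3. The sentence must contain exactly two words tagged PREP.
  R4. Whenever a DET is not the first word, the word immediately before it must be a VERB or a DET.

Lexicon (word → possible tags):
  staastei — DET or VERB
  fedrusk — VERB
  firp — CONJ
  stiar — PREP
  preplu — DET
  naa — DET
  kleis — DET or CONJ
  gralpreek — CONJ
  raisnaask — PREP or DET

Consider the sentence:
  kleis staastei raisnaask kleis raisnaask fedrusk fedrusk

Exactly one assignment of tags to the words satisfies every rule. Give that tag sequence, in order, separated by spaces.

Candidates per position — 1:kleis {DET,CONJ}; 2:staastei {DET,VERB}; 3:raisnaask {PREP,DET}; 4:kleis {DET,CONJ}; 5:raisnaask {PREP,DET}; 6:fedrusk {VERB}; 7:fedrusk {VERB}.
If word 1 were DET, no tagging could satisfy rule 2; so word 1 is CONJ.
If word 2 were DET, no tagging could satisfy rule 2; so word 2 is VERB.
If word 3 were DET, no tagging could satisfy rule 2; so word 3 is PREP.
If word 4 were DET, no tagging could satisfy rule 2; so word 4 is CONJ.
If word 5 were DET, no tagging could satisfy rule 2; so word 5 is PREP.
The only consistent sequence is: CONJ VERB PREP CONJ PREP VERB VERB.
Rule-by-rule: rule 1 ✓; rule 2 ✓; rule 3 ✓; rule 4 ✓.

CONJ VERB PREP CONJ PREP VERB VERB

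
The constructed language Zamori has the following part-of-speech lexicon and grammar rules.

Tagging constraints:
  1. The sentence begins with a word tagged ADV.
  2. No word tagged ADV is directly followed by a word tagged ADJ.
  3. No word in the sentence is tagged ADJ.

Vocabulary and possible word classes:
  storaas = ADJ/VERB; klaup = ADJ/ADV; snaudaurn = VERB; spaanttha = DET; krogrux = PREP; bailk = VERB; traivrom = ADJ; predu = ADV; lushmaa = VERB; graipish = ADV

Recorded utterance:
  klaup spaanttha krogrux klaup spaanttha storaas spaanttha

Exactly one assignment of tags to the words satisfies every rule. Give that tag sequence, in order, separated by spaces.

Candidates per position — 1:klaup {ADJ,ADV}; 2:spaanttha {DET}; 3:krogrux {PREP}; 4:klaup {ADJ,ADV}; 5:spaanttha {DET}; 6:storaas {ADJ,VERB}; 7:spaanttha {DET}.
Position 1: tagging it ADJ would leave rule 1 unsatisfiable, so it must be ADV.
Position 4: tagging it ADJ would leave rule 3 unsatisfiable, so it must be ADV.
Position 6: tagging it ADJ would leave rule 3 unsatisfiable, so it must be VERB.
That leaves exactly one tagging: ADV DET PREP ADV DET VERB DET.
Checking: rule 1 ✓; rule 2 ✓; rule 3 ✓.

ADV DET PREP ADV DET VERB DET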